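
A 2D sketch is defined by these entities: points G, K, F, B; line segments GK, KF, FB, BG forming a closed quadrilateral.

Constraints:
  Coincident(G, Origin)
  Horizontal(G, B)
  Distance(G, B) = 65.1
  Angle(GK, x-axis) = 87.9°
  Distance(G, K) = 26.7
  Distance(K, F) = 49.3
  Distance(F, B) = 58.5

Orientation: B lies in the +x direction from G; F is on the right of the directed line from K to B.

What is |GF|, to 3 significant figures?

24.2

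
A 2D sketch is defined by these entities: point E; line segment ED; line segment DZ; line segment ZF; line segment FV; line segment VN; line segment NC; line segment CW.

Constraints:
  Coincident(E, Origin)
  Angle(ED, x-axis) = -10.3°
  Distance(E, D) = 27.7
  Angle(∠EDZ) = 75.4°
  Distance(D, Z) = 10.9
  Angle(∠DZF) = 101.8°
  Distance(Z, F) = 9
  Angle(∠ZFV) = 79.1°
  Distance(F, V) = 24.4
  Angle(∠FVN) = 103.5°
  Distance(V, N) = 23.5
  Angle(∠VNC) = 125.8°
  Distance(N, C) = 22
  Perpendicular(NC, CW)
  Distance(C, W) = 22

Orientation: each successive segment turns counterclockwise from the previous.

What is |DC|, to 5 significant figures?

30.662

E is at the origin; ED runs at -10.3° with length 27.7, so D = (27.254, -4.9528). ∠EDZ = 75.4° gives DZ at 94.300° from the x-axis; with |DZ| = 10.9, Z = (26.436, 5.9165). ∠DZF = 101.8° gives ZF at 172.50° from the x-axis; with |ZF| = 9.0, F = (17.513, 7.0912). ∠ZFV = 79.1° gives FV at -86.600° from the x-axis; with |FV| = 24.4, V = (18.960, -17.266). ∠FVN = 103.5° gives VN at -10.100° from the x-axis; with |VN| = 23.5, N = (42.096, -21.387). ∠VNC = 125.8° gives NC at 44.100° from the x-axis; with |NC| = 22.0, C = (57.895, -6.0769). Then |DC| = |C − D| = 30.662.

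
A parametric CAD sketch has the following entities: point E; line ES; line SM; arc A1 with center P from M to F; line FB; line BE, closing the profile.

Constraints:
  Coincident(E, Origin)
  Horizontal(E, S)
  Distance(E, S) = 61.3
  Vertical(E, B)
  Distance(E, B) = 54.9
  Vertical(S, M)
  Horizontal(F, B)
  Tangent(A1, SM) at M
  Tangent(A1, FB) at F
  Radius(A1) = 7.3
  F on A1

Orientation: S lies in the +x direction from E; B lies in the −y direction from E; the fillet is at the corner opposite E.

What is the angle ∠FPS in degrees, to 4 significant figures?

171.3°

The virtual corner opposite E is at (61.30, -54.90). The tangent condition forces PM to be normal to SM and tangency of A1 to FB means the radius PF is perpendicular to FB, with radius 7.3, so the center P sits 7.3 in from both sides at P = (54.00, -47.60). That places the tangent points at M = (61.30, -47.60) on SM and F = (54.00, -54.90) on FB. Then cos ∠FPS = PF·PS / (|PF||PS|), giving 171.3°.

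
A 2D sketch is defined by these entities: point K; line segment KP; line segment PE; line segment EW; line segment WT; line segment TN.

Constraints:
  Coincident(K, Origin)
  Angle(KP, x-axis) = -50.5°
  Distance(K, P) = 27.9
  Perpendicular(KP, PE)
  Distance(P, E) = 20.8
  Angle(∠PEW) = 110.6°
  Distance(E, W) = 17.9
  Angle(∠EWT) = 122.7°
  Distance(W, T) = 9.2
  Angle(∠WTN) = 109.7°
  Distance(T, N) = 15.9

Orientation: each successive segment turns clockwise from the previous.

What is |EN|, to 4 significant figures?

24.23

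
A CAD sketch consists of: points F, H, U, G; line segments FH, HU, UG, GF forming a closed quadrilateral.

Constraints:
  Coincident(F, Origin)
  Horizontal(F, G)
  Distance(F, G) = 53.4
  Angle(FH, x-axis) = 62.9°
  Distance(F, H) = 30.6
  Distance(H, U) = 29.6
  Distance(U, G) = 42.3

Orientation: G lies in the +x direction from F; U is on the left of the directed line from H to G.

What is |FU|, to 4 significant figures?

57.13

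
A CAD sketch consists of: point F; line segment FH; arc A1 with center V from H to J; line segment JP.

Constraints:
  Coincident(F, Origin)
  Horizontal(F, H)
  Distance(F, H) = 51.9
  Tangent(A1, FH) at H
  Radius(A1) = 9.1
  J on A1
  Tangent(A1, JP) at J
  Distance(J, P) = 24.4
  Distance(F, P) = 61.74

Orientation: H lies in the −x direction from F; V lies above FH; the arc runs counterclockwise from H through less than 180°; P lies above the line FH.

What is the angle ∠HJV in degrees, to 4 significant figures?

36.01°

Checks: |VJ| = 9.100 ✓; ∠(VJ, JP) = 90.00° ✓; |JP| = 24.40 ✓; |FP| = 61.74 ✓.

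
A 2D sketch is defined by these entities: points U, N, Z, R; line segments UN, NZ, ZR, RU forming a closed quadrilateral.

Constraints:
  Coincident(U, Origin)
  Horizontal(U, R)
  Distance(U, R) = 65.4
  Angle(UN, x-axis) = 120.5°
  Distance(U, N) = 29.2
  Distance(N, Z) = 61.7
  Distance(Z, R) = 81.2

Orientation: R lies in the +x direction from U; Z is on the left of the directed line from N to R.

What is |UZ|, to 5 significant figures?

75.867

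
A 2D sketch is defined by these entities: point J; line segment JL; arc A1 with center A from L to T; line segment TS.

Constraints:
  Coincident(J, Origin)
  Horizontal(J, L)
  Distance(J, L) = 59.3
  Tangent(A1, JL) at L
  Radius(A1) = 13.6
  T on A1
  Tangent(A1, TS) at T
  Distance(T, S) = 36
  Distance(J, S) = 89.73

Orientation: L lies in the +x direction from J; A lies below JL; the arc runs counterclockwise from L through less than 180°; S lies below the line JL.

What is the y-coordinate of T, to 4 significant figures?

-23.31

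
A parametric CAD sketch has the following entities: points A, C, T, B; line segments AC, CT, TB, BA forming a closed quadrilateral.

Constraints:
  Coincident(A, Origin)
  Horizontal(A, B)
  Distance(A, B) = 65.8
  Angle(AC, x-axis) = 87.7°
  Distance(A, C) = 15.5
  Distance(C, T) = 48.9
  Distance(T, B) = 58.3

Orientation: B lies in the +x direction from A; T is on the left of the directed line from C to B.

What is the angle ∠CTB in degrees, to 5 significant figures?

76.799°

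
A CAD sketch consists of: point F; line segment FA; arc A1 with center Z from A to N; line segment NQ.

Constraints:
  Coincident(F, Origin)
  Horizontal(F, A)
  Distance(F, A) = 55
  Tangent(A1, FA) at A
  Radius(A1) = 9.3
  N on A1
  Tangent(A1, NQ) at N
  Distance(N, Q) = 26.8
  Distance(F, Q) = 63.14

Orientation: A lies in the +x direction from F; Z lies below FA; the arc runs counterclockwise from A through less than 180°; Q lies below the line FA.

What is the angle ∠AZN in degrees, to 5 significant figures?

100.82°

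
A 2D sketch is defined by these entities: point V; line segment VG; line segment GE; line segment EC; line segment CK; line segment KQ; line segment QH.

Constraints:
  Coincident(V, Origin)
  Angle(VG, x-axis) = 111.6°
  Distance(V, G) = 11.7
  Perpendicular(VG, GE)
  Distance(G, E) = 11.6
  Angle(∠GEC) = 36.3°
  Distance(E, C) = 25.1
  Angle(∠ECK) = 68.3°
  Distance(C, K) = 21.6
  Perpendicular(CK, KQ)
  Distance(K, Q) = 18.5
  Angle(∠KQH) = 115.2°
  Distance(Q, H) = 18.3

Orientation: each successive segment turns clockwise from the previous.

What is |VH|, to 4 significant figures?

17.64

V is at the origin; VG runs at 111.6° with length 11.7, so G = (-4.307, 10.88). VG ⟂ GE, so GE runs at 21.60°; with |GE| = 11.6, E = (6.478, 15.15). ∠GEC = 36.3° gives EC at -122.1° from the x-axis; with |EC| = 25.1, C = (-6.860, -6.114). ∠ECK = 68.3° gives CK at 126.2° from the x-axis; with |CK| = 21.6, K = (-19.62, 11.32). CK is perpendicular to KQ, so KQ runs at 36.20°; with |KQ| = 18.5, Q = (-4.688, 22.24). ∠KQH = 115.2° gives QH at -28.60° from the x-axis; with |QH| = 18.3, H = (11.38, 13.48). Then |VH| = |H − V| = 17.64.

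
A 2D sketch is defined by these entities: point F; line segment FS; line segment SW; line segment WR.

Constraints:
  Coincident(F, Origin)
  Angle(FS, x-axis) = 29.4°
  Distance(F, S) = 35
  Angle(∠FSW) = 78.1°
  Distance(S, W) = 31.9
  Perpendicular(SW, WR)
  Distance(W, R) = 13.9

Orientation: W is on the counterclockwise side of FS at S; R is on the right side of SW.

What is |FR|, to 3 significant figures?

54.1

F is at the origin; FS runs at 29.4° with length 35.0, so S = 35.0·(cos 29.4°, sin 29.4°) = (30.5, 17.2). ∠FSW = 78.1°, so SW runs at 29.4° + (180° − 78.1°) = 131° from the x-axis; with |SW| = 31.9, W = S + 31.9·(cos 131°, sin 131°) = (9.44, 41.1). The perpendicularity gives WR at right angles to SW; with |WR| = 13.9 on the right of SW, R = W + 13.9·(0.751, 0.660) = (19.9, 50.3). Then |FR| = |R − F| = 54.1.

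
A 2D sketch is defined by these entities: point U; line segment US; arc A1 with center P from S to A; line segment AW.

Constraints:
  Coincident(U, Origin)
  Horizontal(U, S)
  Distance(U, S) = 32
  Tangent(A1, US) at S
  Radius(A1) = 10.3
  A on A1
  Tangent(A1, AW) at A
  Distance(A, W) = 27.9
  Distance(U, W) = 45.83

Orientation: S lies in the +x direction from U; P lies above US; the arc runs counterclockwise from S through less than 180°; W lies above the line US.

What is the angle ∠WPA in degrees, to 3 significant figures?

69.7°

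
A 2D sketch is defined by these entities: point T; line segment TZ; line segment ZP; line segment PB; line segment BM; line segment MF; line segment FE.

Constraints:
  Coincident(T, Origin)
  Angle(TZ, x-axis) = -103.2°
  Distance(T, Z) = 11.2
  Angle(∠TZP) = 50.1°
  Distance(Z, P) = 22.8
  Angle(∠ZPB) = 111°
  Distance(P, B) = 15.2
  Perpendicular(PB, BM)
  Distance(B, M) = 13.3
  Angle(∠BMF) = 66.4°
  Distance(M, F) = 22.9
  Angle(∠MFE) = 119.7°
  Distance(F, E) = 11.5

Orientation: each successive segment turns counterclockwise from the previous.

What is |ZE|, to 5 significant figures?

28.612

T is at the origin; TZ runs at -103.2° with length 11.2, so Z = (-2.5575, -10.904). ∠TZP = 50.1° gives ZP at 26.700° from the x-axis; with |ZP| = 22.8, P = (17.811, -0.65961). ∠ZPB = 111.0° gives PB at 95.700° from the x-axis; with |PB| = 15.2, B = (16.302, 14.465). PB ⟂ BM, so BM runs at -174.30°; with |BM| = 13.3, M = (3.0674, 13.144). ∠BMF = 66.4° gives MF at -60.700° from the x-axis; with |MF| = 22.9, F = (14.274, -6.8261). ∠MFE = 119.7° gives FE at -0.40000° from the x-axis; with |FE| = 11.5, E = (25.774, -6.9064). Then |ZE| = |E − Z| = 28.612.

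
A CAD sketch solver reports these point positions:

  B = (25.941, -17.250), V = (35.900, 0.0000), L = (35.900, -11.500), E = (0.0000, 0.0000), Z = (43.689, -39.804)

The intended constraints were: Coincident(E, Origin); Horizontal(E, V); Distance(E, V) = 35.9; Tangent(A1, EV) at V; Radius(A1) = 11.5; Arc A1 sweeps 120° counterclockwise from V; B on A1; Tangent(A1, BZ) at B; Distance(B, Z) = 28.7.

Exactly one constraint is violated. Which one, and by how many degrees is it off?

Tangent(A1, BZ) at B — off by 8.20°.

E = (0.00, 0.00) ✓; E.y = 0.00, V.y = 0.00 ✓; |EV| = 35.90 ✓; ∠(LV, VE) = 90.00° ✓; |LV| = 11.50 ✓; bearing(L→B) − bearing(L→V) = 120.0° ✓; |LB| = 11.50 ✓; ∠(LB, BZ) = 81.80° ✗; |BZ| = 28.70 ✓.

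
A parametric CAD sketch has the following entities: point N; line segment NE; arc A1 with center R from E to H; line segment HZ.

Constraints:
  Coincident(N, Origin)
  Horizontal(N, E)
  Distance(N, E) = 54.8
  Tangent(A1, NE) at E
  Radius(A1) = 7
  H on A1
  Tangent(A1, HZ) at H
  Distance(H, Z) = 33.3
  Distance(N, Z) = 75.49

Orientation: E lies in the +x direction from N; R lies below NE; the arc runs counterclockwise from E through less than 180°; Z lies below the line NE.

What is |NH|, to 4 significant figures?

49.69

Checks: N.y = 0.00, E.y = 0.00 ✓; |RH| = 7.000 ✓; ∠(RH, HZ) = 90.00° ✓; |HZ| = 33.30 ✓; |NZ| = 75.49 ✓.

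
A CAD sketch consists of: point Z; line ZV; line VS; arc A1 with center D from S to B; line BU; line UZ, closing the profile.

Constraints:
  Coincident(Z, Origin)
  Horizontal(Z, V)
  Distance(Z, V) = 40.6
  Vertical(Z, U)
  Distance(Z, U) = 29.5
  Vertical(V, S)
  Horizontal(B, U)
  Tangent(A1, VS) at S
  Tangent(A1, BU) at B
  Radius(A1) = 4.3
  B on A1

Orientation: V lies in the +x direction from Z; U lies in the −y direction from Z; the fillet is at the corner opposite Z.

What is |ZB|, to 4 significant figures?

46.78

Z is at the origin; ZV is horizontal with |ZV| = 40.6 and V on the +x side, so V = (40.60, 0.000). Z and U share the same x with |ZU| = 29.5 and U on the −y side, so U = (0.000, -29.50). The virtual corner opposite Z is at (40.60, -29.50). Tangency of A1 to VS means the radius DS is perpendicular to VS and tangency of A1 to BU means the radius DB is perpendicular to BU, with radius 4.3, so the center D sits 4.3 in from both sides at D = (36.30, -25.20). That places the tangent points at S = (40.60, -25.20) on VS and B = (36.30, -29.50) on BU. Then |ZB| = |B − Z| = 46.78.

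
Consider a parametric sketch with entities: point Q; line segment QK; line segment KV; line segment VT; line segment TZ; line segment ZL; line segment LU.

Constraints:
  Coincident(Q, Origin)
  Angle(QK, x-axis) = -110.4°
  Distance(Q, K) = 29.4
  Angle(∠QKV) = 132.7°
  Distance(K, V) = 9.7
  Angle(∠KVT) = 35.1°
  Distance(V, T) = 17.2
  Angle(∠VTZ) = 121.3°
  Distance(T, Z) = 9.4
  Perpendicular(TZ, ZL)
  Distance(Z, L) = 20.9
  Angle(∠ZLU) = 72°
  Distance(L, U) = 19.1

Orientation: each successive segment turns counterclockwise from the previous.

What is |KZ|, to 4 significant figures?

14.36

∠KVT = 35.1° gives VT at 81.80° from the x-axis; with |VT| = 17.2, T = (-3.406, -19.18). ∠VTZ = 121.3° gives TZ at 140.5° from the x-axis; with |TZ| = 9.4, Z = (-10.66, -13.20). Then |KZ| = |Z − K| = 14.36.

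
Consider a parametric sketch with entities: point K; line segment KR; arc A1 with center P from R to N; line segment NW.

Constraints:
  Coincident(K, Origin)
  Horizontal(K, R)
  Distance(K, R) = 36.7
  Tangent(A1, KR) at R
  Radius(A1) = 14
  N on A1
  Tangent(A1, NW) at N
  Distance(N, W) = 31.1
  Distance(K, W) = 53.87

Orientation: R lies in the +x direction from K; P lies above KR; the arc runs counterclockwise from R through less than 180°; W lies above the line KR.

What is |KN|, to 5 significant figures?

52.651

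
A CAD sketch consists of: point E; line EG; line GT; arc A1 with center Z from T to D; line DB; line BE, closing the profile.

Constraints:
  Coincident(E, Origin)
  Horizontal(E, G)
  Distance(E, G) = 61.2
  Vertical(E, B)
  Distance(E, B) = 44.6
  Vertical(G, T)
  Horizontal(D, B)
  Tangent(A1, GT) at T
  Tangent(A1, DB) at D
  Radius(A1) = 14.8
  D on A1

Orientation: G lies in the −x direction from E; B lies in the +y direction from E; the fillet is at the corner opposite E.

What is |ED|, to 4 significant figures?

64.36

E is at the origin; EG is horizontal with |EG| = 61.2 and G on the −x side, so G = (-61.20, 0.000). E and B share the same x with |EB| = 44.6 and B on the +y side, so B = (0.000, 44.60). The virtual corner opposite E is at (-61.20, 44.60). Tangency of A1 to GT means the radius ZT is perpendicular to GT and A1 meets DB tangentially, so ZD is at right angles to DB, with radius 14.8, so the center Z sits 14.8 in from both sides at Z = (-46.40, 29.80). That places the tangent points at T = (-61.20, 29.80) on GT and D = (-46.40, 44.60) on DB. Then |ED| = |D − E| = 64.36.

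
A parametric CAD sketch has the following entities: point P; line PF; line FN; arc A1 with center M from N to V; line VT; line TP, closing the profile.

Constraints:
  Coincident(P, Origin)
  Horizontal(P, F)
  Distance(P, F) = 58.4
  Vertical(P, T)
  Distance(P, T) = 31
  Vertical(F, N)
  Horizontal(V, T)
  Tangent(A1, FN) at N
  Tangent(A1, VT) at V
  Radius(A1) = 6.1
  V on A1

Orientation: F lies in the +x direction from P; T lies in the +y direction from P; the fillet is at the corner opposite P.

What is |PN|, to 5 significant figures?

63.487

The virtual corner opposite P is at (58.400, 31.000). A1 meets FN tangentially, so MN is at right angles to FN and the tangent condition forces MV to be normal to VT, with radius 6.1, so the center M sits 6.1 in from both sides at M = (52.300, 24.900). That places the tangent points at N = (58.400, 24.900) on FN and V = (52.300, 31.000) on VT. Then |PN| = |N − P| = 63.487.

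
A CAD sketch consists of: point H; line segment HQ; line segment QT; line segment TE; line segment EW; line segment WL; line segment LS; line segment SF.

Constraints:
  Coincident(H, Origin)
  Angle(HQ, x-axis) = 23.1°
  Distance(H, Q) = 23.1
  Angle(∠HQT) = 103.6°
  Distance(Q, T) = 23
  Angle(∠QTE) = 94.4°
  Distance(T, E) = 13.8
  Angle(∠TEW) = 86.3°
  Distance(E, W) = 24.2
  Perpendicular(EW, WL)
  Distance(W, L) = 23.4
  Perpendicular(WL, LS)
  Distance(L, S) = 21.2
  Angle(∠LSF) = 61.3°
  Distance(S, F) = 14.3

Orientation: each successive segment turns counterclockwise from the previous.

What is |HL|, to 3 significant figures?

32.2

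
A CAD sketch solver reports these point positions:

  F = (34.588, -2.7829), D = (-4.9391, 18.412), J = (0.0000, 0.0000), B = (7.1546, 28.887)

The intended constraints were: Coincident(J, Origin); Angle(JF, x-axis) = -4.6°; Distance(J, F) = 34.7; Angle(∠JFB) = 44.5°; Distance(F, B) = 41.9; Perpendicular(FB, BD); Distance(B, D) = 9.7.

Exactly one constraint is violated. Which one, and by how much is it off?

Distance(B, D) = 9.7 — off by 6.30.

J = (0.00, 0.00) ✓; JF at -4.600° ✓; |JF| = 34.70 ✓; ∠JFB = 44.50° ✓; |FB| = 41.90 ✓; ∠(FB, BD) = 90.00° ✓; |BD| = 16.00 ✗.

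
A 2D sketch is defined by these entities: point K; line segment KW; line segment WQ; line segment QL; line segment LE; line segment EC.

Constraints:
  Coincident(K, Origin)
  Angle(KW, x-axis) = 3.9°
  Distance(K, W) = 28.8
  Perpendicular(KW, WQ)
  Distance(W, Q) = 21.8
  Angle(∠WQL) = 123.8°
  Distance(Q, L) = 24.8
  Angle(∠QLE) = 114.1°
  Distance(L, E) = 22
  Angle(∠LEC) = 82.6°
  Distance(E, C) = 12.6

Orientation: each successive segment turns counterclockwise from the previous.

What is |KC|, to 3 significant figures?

14.4

∠QLE = 114.1° gives LE at -144° from the x-axis; with |LE| = 22.0, E = (-12.0, 23.1). ∠LEC = 82.6° gives EC at -46.6° from the x-axis; with |EC| = 12.6, C = (-3.39, 14.0). Then |KC| = |C − K| = 14.4.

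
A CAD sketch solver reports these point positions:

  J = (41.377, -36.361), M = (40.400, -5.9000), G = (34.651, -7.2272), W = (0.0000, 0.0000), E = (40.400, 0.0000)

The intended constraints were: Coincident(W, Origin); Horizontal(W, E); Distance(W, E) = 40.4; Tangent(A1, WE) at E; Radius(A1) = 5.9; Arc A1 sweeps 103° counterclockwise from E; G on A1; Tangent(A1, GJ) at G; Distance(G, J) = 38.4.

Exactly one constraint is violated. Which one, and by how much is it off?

Distance(G, J) = 38.4 — off by 8.50.

W = (0.00, 0.00) ✓; W.y = 0.00, E.y = 0.00 ✓; |WE| = 40.40 ✓; ∠(ME, EW) = 90.00° ✓; |ME| = 5.900 ✓; bearing(M→G) − bearing(M→E) = 103.0° ✓; |MG| = 5.900 ✓; ∠(MG, GJ) = 90.00° ✓; |GJ| = 29.90 ✗.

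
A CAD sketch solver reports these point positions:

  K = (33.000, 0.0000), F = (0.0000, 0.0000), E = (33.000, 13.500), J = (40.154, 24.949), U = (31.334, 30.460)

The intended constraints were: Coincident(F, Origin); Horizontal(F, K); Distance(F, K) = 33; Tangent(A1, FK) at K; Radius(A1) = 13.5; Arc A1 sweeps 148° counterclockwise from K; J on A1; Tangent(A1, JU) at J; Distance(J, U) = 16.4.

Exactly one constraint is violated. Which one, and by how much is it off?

Distance(J, U) = 16.4 — off by 6.00.

F = (0.00, 0.00) ✓; F.y = 0.00, K.y = 0.00 ✓; |FK| = 33.00 ✓; ∠(EK, KF) = 90.00° ✓; |EK| = 13.50 ✓; bearing(E→J) − bearing(E→K) = 148.0° ✓; |EJ| = 13.50 ✓; ∠(EJ, JU) = 90.00° ✓; |JU| = 10.40 ✗.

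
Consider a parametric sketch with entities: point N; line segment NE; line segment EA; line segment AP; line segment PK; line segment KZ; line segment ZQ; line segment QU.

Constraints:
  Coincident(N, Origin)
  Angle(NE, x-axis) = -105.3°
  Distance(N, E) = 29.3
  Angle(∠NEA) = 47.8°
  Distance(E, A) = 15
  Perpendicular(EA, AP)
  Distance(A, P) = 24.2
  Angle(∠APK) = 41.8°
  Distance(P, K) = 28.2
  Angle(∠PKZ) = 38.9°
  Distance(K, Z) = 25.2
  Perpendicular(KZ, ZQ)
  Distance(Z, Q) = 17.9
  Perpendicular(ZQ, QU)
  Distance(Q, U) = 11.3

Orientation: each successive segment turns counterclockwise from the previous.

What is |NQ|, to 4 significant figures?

3.543

∠PKZ = 38.9° gives KZ at 36.20° from the x-axis; with |KZ| = 25.2, Z = (7.781, -12.26). KZ ⟂ ZQ, so ZQ runs at 126.2°; with |ZQ| = 17.9, Q = (-2.791, 2.183). Then |NQ| = |Q − N| = 3.543.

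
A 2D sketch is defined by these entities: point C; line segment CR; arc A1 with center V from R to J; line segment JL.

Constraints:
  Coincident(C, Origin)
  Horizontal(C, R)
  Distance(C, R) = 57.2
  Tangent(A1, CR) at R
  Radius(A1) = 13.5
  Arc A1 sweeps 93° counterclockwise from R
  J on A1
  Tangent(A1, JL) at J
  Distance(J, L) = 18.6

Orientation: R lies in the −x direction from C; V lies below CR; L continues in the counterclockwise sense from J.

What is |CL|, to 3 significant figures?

77.0

C is at the origin; C and R share the same y with |CR| = 57.2 and R on the −x side, so R = (-57.2, 0.00). Since A1 is tangent to CR there, VR ⟂ CR, so V = R + (0, -13.5) = (-57.2, -13.5). On A1, R sits at bearing 90° from V; a 93° counterclockwise sweep puts J at bearing 183°, so J = V + 13.5·(cos 183°, sin 183°) = (-70.7, -14.2). A1 meets JL tangentially, so VJ is at right angles to JL, so JL runs along (−sin 183°, cos 183°); with |JL| = 18.6, L = (-69.7, -32.8). Then |CL| = |L − C| = 77.0.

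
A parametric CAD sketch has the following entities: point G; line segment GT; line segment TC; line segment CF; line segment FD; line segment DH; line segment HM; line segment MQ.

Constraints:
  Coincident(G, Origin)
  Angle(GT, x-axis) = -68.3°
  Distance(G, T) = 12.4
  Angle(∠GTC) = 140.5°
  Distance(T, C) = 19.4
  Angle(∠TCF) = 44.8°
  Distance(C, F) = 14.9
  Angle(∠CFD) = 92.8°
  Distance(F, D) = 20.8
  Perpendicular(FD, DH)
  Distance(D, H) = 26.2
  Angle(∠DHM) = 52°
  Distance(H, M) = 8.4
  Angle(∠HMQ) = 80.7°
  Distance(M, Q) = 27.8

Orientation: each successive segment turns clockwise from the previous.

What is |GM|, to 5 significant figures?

31.526

G is at the origin; GT runs at -68.3° with length 12.4, so T = (4.5849, -11.521). ∠GTC = 140.5° gives TC at -107.80° from the x-axis; with |TC| = 19.4, C = (-1.3456, -29.993). ∠TCF = 44.8° gives CF at 117.00° from the x-axis; with |CF| = 14.9, F = (-8.1101, -16.717). ∠CFD = 92.8° gives FD at 29.800° from the x-axis; with |FD| = 20.8, D = (9.9394, -6.3795). FD is perpendicular to DH, so DH runs at -60.200°; with |DH| = 26.2, H = (22.960, -29.115). ∠DHM = 52.0° gives HM at 171.80° from the x-axis; with |HM| = 8.4, M = (14.646, -27.917). Then |GM| = |M − G| = 31.526.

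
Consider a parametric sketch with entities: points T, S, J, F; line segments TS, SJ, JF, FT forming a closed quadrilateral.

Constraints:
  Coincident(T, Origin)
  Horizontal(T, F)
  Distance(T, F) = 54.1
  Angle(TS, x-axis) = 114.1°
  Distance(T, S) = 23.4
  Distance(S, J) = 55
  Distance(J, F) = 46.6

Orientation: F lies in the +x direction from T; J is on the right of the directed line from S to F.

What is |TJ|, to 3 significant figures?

31.7

Checks: |SJ| = 55.00 ✓; |JF| = 46.60 ✓.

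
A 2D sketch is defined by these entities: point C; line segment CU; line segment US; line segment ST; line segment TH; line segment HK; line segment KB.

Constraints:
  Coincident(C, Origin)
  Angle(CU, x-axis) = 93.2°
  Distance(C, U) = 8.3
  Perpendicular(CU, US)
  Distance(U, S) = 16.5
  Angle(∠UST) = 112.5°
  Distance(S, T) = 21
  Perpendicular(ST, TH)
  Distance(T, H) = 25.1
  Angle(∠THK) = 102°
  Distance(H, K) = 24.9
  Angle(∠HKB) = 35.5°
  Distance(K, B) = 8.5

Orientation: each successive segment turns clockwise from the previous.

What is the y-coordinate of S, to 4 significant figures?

9.208

C is at the origin; CU runs at 93.2° with length 8.3, so U = (-0.4633, 8.287). The perpendicularity gives US at right angles to CU, so US runs at 3.200°; with |US| = 16.5, S = (16.01, 9.208). So S.y = 9.208.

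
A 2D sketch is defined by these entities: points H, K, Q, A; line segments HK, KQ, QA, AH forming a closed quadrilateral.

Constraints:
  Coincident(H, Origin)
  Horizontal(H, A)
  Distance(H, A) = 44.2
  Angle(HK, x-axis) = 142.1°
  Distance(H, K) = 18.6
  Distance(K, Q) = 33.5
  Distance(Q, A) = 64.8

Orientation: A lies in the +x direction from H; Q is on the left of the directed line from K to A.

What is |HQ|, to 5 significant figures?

43.402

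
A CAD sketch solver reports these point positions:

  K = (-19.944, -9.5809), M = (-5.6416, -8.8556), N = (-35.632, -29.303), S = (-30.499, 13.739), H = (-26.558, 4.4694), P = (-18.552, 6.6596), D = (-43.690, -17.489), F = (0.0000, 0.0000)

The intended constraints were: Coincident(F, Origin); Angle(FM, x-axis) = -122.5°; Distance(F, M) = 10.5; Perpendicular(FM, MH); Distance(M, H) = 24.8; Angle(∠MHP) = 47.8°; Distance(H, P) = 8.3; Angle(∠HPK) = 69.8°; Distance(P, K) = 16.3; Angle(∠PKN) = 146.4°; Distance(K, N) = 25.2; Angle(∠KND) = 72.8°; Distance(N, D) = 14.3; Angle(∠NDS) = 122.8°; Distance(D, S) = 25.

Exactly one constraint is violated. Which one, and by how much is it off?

Distance(D, S) = 25 — off by 8.90.

F = (0.00, 0.00) ✓; FM at -122.5° ✓; |FM| = 10.50 ✓; ∠(FM, MH) = 90.00° ✓; |MH| = 24.80 ✓; ∠MHP = 47.80° ✓; |HP| = 8.300 ✓; ∠HPK = 69.80° ✓; |PK| = 16.30 ✓; ∠PKN = 146.4° ✓; |KN| = 25.20 ✓; ∠KND = 72.80° ✓; |ND| = 14.30 ✓; ∠NDS = 122.8° ✓; |DS| = 33.90 ✗.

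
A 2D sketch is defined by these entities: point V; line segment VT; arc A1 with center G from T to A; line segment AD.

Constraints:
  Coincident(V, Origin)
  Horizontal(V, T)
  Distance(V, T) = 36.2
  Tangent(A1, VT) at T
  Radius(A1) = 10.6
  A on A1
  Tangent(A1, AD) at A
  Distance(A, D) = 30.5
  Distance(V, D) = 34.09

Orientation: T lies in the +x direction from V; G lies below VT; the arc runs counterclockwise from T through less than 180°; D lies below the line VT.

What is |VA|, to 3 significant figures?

27.5

Checks: |VT| = 36.20 ✓; ∠(GT, TV) = 90.00° ✓; |GT| = 10.60 ✓; |GA| = 10.60 ✓; ∠(GA, AD) = 90.00° ✓; |AD| = 30.50 ✓; |VD| = 34.09 ✓.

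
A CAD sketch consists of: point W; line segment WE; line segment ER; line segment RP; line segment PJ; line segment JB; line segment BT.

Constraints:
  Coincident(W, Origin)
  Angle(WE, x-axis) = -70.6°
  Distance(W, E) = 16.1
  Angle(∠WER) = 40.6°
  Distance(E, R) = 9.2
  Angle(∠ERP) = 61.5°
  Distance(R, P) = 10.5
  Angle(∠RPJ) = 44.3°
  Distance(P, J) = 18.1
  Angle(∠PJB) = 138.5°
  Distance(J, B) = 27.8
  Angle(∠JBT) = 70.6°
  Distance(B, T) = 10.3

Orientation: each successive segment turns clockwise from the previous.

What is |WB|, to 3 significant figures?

43.7

∠RPJ = 44.3° gives PJ at -104° from the x-axis; with |PJ| = 18.1, J = (1.89, -22.6). ∠PJB = 138.5° gives JB at -146° from the x-axis; with |JB| = 27.8, B = (-21.1, -38.3). Then |WB| = |B − W| = 43.7.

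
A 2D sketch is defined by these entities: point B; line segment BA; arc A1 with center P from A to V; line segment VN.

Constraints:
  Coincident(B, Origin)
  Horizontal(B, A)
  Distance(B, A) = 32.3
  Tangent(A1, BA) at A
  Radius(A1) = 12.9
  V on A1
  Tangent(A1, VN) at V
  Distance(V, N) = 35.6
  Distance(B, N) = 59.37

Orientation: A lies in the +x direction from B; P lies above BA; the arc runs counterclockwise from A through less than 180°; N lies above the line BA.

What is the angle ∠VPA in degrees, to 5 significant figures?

112.14°

B is at the origin; B and A share the same y with |BA| = 32.3 and A on the +x side, so A = (32.300, 0.0000). A1 meets BA tangentially, so PA is at right angles to BA, so P = A + (0, 12.9) = (32.300, 12.900). Since PV ⟂ VN (tangency), |PN| = √(12.9² + 35.6²) = 37.865 regardless of where V sits on A1. So N lies on both circle(B, 59.37) and circle(P, 37.865); the above-BA intersection is N = (30.832, 50.737). V is the foot of the tangent from N: V = (44.249, 17.762).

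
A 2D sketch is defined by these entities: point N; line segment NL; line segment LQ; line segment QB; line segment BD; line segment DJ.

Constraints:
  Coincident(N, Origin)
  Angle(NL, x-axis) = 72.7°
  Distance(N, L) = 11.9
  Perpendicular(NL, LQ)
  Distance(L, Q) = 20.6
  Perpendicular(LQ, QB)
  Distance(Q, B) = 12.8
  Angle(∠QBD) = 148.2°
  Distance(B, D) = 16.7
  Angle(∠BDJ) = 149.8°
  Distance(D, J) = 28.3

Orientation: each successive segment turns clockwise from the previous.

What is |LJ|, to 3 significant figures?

42.4

N is at the origin; NL runs at 72.7° with length 11.9, so L = (3.54, 11.4). NL ⟂ LQ, so LQ runs at -17.3°; with |LQ| = 20.6, Q = (23.2, 5.24). LQ ⟂ QB, so QB runs at -107°; with |QB| = 12.8, B = (19.4, -6.99). ∠QBD = 148.2° gives BD at -139° from the x-axis; with |BD| = 16.7, D = (6.78, -17.9). ∠BDJ = 149.8° gives DJ at -169° from the x-axis; with |DJ| = 28.3, J = (-21.0, -23.2). Then |LJ| = |J − L| = 42.4.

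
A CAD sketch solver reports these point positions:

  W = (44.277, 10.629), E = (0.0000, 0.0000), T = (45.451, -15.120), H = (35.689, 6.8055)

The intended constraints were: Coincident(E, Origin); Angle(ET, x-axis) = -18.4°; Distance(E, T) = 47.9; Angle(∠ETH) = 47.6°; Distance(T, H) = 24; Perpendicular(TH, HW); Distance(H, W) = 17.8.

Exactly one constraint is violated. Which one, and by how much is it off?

Distance(H, W) = 17.8 — off by 8.40.

E = (0.00, 0.00) ✓; ET at -18.40° ✓; |ET| = 47.90 ✓; ∠ETH = 47.60° ✓; |TH| = 24.00 ✓; ∠(TH, HW) = 90.00° ✓; |HW| = 9.401 ✗.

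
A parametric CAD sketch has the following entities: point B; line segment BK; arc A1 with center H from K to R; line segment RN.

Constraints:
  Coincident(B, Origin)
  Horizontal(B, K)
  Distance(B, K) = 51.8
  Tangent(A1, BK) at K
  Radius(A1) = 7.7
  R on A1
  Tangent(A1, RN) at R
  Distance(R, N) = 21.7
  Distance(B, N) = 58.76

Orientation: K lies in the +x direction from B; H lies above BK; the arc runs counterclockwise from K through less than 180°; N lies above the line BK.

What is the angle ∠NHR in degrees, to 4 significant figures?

70.46°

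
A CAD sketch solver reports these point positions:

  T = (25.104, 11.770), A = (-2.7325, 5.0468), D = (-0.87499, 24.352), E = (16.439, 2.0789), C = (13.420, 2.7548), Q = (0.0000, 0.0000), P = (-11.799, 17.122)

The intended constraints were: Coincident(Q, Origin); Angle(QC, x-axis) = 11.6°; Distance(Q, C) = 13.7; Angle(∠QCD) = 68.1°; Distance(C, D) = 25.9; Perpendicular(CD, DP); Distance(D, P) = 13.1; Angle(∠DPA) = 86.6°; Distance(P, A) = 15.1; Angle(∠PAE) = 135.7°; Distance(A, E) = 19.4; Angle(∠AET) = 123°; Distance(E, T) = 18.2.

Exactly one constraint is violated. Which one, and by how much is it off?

Distance(E, T) = 18.2 — off by 5.20.

Q = (0.00, 0.00) ✓; QC at 11.60° ✓; |QC| = 13.70 ✓; ∠QCD = 68.10° ✓; |CD| = 25.90 ✓; ∠(CD, DP) = 90.00° ✓; |DP| = 13.10 ✓; ∠DPA = 86.60° ✓; |PA| = 15.10 ✓; ∠PAE = 135.7° ✓; |AE| = 19.40 ✓; ∠AET = 123.0° ✓; |ET| = 13.00 ✗.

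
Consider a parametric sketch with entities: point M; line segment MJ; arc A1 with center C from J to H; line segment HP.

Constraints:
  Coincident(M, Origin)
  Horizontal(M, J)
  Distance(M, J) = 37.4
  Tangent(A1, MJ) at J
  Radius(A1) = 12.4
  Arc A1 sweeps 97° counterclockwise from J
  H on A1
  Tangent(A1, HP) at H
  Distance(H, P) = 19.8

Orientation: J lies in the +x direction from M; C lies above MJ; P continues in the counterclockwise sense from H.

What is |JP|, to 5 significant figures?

34.992

M is at the origin; MJ is horizontal with |MJ| = 37.4 and J on the +x side, so J = (37.400, 0.0000). The tangent condition forces CJ to be normal to MJ, so C = J + (0, 12.4) = (37.400, 12.400). On A1, J sits at bearing -90° from C; a 97° counterclockwise sweep puts H at bearing 7°, so H = C + 12.4·(cos 7°, sin 7°) = (49.708, 13.911). Tangency of A1 to HP means the radius CH is perpendicular to HP, so HP runs along (−sin 7°, cos 7°); with |HP| = 19.8, P = (47.295, 33.564). Then |JP| = |P − J| = 34.992.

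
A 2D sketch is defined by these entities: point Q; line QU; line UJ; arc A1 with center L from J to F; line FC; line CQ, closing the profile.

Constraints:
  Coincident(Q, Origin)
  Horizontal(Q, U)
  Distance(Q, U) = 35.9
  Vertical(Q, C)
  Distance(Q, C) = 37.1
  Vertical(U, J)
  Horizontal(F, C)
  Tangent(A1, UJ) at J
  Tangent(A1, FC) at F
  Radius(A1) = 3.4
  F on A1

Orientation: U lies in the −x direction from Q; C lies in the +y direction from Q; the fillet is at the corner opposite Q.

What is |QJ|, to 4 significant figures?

49.24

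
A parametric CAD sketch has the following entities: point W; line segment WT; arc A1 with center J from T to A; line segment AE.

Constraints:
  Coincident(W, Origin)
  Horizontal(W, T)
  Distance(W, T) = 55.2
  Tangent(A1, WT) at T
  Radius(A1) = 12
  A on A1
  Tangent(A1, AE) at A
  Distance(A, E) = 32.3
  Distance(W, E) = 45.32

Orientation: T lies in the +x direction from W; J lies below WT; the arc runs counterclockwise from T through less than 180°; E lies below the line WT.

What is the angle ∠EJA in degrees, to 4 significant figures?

69.62°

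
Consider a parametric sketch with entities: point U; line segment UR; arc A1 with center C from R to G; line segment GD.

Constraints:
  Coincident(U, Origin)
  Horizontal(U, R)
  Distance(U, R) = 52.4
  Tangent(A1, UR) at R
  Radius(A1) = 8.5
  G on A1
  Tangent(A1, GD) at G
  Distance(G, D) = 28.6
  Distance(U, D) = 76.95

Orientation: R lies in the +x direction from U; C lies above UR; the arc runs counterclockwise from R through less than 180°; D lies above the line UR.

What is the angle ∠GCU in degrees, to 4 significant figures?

152.2°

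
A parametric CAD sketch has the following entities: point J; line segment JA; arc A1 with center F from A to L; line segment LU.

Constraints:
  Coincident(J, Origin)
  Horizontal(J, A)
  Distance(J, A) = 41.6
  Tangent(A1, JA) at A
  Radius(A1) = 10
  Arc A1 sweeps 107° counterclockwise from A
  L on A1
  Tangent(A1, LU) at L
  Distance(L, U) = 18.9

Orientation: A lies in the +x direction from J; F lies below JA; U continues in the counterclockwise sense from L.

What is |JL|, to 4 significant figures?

34.55

J is at the origin; JA is horizontal with |JA| = 41.6 and A on the +x side, so A = (41.60, 0.000). A1 meets JA tangentially, so FA is at right angles to JA, so F = A + (0, -10) = (41.60, -10.00). On A1, A sits at bearing 90° from F; a 107° counterclockwise sweep puts L at bearing 197°, so L = F + 10.0·(cos 197°, sin 197°) = (32.04, -12.92). Then |JL| = |L − J| = 34.55.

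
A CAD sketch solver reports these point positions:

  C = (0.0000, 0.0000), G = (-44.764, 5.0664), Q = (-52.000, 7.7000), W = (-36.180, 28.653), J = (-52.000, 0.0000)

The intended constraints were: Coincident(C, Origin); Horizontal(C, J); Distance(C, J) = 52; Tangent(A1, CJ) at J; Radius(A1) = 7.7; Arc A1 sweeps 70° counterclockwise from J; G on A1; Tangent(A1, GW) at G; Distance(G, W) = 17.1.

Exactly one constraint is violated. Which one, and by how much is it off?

Distance(G, W) = 17.1 — off by 8.00.

C = (0.00, 0.00) ✓; C.y = 0.00, J.y = 0.00 ✓; |CJ| = 52.00 ✓; ∠(QJ, JC) = 90.00° ✓; |QJ| = 7.700 ✓; bearing(Q→G) − bearing(Q→J) = 70.00° ✓; |QG| = 7.700 ✓; ∠(QG, GW) = 90.00° ✓; |GW| = 25.10 ✗.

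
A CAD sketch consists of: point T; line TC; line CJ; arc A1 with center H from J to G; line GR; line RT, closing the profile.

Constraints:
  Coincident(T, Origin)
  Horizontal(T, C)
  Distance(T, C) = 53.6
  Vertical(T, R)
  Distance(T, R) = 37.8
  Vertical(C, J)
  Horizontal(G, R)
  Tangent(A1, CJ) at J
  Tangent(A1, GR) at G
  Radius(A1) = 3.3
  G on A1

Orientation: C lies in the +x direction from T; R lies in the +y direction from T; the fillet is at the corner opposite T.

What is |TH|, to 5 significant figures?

60.995

T is at the origin; TC is horizontal with |TC| = 53.6 and C on the +x side, so C = (53.600, 0.0000). T and R share the same x with |TR| = 37.8 and R on the +y side, so R = (0.0000, 37.800). The virtual corner opposite T is at (53.600, 37.800). The tangent condition forces HJ to be normal to CJ and the tangent condition forces HG to be normal to GR, with radius 3.3, so the center H sits 3.3 in from both sides at H = (50.300, 34.500). Then |TH| = |H − T| = 60.995.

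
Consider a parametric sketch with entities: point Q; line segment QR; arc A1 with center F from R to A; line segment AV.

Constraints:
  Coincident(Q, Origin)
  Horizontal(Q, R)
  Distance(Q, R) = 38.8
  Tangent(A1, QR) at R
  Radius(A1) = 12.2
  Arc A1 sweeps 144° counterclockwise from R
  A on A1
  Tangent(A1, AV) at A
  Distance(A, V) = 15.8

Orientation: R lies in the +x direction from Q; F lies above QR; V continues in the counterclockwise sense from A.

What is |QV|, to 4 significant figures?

45.66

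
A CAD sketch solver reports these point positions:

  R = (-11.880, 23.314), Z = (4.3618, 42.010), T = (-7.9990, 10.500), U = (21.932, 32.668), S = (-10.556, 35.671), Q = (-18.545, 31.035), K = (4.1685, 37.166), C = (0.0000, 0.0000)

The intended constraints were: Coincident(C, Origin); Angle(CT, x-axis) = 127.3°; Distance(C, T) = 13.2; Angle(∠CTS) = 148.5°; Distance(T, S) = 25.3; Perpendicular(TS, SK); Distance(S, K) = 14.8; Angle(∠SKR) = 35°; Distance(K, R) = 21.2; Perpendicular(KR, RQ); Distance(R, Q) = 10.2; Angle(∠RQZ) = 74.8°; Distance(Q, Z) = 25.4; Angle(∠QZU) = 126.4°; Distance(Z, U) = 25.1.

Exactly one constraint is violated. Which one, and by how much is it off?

Distance(Z, U) = 25.1 — off by 5.20.

C = (0.00, 0.00) ✓; CT at 127.3° ✓; |CT| = 13.20 ✓; ∠CTS = 148.5° ✓; |TS| = 25.30 ✓; ∠(TS, SK) = 90.00° ✓; |SK| = 14.80 ✓; ∠SKR = 35.00° ✓; |KR| = 21.20 ✓; ∠(KR, RQ) = 90.00° ✓; |RQ| = 10.20 ✓; ∠RQZ = 74.80° ✓; |QZ| = 25.40 ✓; ∠QZU = 126.4° ✓; |ZU| = 19.90 ✗.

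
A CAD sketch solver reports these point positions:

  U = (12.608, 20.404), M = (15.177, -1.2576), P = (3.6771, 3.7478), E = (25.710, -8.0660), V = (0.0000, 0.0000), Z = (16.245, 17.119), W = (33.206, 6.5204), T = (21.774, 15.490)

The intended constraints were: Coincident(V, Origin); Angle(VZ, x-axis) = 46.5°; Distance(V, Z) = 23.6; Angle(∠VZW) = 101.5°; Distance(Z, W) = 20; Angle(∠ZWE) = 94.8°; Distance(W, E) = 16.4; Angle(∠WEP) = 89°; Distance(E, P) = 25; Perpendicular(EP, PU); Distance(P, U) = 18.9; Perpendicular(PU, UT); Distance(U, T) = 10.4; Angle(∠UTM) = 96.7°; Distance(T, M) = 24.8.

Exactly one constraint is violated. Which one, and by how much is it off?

Distance(T, M) = 24.8 — off by 6.80.

V = (0.00, 0.00) ✓; VZ at 46.50° ✓; |VZ| = 23.60 ✓; ∠VZW = 101.5° ✓; |ZW| = 20.00 ✓; ∠ZWE = 94.80° ✓; |WE| = 16.40 ✓; ∠WEP = 89.00° ✓; |EP| = 25.00 ✓; ∠(EP, PU) = 90.00° ✓; |PU| = 18.90 ✓; ∠(PU, UT) = 90.00° ✓; |UT| = 10.40 ✓; ∠UTM = 96.70° ✓; |TM| = 18.00 ✗.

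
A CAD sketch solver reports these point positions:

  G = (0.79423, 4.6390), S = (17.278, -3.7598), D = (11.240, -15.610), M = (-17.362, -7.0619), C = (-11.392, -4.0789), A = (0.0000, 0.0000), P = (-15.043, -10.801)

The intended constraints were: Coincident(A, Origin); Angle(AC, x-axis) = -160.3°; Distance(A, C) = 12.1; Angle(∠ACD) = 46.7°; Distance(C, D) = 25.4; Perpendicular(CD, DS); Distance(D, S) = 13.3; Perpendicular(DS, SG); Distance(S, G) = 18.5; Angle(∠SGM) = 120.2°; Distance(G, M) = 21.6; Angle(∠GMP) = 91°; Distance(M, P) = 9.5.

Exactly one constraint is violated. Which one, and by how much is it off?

Distance(M, P) = 9.5 — off by 5.10.

A = (0.00, 0.00) ✓; AC at -160.3° ✓; |AC| = 12.10 ✓; ∠ACD = 46.70° ✓; |CD| = 25.40 ✓; ∠(CD, DS) = 90.00° ✓; |DS| = 13.30 ✓; ∠(DS, SG) = 90.00° ✓; |SG| = 18.50 ✓; ∠SGM = 120.2° ✓; |GM| = 21.60 ✓; ∠GMP = 90.99° ✓; |MP| = 4.400 ✗.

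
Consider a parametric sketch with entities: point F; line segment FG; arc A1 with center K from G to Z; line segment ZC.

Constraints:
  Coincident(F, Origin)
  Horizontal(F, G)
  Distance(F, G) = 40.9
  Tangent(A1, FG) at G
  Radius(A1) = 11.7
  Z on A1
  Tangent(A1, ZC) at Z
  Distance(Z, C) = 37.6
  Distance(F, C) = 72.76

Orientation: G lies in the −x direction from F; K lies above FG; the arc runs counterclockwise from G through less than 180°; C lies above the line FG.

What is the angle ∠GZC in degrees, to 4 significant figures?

116.7°

F is at the origin; F and G share the same y with |FG| = 40.9 and G on the −x side, so G = (-40.90, 0.000). Tangency of A1 to FG means the radius KG is perpendicular to FG, so K = G + (0, 11.7) = (-40.90, 11.70). Since KZ ⟂ ZC (tangency), |KC| = √(11.7² + 37.6²) = 39.38 regardless of where Z sits on A1. So C lies on both circle(F, 72.76) and circle(K, 39.38); the above-FG intersection is C = (-53.91, 48.87). Z is the foot of the tangent from C: Z = (-31.50, 18.67).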